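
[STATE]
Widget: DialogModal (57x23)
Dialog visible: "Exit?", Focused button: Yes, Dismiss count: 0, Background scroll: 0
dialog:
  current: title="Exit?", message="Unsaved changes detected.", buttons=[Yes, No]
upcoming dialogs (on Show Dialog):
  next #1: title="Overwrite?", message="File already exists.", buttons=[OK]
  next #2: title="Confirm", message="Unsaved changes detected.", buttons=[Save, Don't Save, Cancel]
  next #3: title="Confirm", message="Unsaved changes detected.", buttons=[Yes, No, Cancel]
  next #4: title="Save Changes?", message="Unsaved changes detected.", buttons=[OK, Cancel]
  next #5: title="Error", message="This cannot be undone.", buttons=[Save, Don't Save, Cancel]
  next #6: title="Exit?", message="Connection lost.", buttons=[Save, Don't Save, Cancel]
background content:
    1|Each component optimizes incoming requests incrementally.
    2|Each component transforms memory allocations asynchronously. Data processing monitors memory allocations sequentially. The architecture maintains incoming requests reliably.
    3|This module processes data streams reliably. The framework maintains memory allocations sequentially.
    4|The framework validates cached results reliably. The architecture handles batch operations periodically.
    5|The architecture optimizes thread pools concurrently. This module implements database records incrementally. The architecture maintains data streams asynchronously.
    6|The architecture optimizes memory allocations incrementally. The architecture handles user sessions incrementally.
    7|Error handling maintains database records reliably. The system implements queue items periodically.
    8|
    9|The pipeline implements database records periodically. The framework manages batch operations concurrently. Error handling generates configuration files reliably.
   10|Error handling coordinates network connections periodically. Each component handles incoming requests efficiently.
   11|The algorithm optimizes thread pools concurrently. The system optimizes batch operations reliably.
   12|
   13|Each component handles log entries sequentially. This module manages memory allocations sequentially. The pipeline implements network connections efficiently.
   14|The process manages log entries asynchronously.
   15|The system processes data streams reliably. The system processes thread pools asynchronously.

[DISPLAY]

Each component optimizes incoming requests incrementally.
Each component transforms memory allocations asynchronous
This module processes data streams reliably. The framewor
The framework validates cached results reliably. The arch
The architecture optimizes thread pools concurrently. Thi
The architecture optimizes memory allocations incremental
Error handling maintains database records reliably. The s
                                                         
The pipeline implements database records periodically. Th
Error handling┌───────────────────────────┐ons periodical
The algorithm │           Exit?           │rently. The sy
              │ Unsaved changes detected. │              
Each component│         [Yes]  No         │ally. This mod
The process ma└───────────────────────────┘sly.          
The system processes data streams reliably. The system pr
                                                         
                                                         
                                                         
                                                         
                                                         
                                                         
                                                         
                                                         


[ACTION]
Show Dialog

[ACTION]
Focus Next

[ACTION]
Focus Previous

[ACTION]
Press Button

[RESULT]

Each component optimizes incoming requests incrementally.
Each component transforms memory allocations asynchronous
This module processes data streams reliably. The framewor
The framework validates cached results reliably. The arch
The architecture optimizes thread pools concurrently. Thi
The architecture optimizes memory allocations incremental
Error handling maintains database records reliably. The s
                                                         
The pipeline implements database records periodically. Th
Error handling coordinates network connections periodical
The algorithm optimizes thread pools concurrently. The sy
                                                         
Each component handles log entries sequentially. This mod
The process manages log entries asynchronously.          
The system processes data streams reliably. The system pr
                                                         
                                                         
                                                         
                                                         
                                                         
                                                         
                                                         
                                                         


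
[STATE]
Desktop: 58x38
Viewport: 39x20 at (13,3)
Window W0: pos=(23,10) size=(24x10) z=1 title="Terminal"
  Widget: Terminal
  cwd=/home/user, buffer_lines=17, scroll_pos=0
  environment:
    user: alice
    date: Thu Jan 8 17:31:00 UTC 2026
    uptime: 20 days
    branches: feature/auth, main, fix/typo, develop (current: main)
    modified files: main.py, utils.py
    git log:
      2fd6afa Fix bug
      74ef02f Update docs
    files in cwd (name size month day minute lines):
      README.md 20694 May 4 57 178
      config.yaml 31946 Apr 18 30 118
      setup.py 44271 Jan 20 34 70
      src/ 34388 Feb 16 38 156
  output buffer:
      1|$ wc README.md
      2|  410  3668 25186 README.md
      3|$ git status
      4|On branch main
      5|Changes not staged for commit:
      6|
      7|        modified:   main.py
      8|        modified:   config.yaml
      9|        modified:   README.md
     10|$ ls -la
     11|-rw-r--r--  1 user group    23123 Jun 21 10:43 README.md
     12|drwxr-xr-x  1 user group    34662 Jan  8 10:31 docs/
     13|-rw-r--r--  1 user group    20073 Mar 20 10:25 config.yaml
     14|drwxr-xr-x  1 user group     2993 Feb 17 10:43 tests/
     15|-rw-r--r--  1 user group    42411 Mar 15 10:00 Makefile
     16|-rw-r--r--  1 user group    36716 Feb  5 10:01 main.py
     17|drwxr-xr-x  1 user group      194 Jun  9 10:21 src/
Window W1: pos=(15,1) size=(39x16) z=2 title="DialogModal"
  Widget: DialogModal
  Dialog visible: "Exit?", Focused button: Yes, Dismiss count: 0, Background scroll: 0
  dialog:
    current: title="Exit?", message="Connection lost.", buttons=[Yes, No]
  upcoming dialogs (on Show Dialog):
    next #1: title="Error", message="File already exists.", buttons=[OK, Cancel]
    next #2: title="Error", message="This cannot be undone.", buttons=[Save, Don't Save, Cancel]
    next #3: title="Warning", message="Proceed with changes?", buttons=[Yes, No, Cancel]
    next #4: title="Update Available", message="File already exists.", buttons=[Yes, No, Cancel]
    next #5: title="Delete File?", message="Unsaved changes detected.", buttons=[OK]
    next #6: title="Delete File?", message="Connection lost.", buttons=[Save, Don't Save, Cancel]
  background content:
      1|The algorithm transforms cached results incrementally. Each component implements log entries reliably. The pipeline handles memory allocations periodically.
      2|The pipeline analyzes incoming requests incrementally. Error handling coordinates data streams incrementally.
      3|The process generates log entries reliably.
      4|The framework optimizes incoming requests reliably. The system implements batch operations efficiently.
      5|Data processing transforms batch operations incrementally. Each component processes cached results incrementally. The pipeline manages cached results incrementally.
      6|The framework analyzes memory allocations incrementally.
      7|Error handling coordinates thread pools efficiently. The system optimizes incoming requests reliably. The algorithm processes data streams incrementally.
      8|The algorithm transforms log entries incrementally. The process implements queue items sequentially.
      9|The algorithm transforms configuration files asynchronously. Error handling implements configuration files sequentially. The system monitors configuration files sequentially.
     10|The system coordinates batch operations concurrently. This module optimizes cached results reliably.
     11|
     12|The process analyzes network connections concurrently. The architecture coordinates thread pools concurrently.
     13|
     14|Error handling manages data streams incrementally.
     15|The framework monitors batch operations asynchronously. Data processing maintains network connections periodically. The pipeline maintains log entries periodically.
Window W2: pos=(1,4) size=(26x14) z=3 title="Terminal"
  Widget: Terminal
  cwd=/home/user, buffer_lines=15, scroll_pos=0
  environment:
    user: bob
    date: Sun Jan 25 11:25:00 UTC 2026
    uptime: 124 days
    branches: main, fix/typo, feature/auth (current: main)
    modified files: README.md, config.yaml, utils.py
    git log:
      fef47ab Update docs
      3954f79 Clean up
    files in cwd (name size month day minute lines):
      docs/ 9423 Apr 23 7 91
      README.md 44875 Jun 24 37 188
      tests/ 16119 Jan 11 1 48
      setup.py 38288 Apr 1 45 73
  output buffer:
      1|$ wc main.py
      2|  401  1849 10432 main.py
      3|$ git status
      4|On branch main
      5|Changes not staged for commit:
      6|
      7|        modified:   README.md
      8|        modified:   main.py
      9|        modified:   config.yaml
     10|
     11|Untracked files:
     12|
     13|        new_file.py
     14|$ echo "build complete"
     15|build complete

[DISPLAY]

  ┠────────────────────────────────────
━━━━━━━━━━━━━┓hm transforms cached resu
             ┃e analyzes incoming reque
─────────────┨ generates log entries re
y            ┃────────────────┐ming req
 10432 main.p┃    Exit?       │atch ope
s            ┃onnection lost. │y alloca
ain          ┃  [Yes]  No     │hread po
 staged for c┃────────────────┘ entries
             ┃hm transforms configurati
ified:   READ┃coordinates batch operati
ified:   main┃                         
ified:   conf┃ analyzes network connect
             ┃━━━━━━━━━━━━━━━━━━━━━━━━━
━━━━━━━━━━━━━┛nges not staged for┃     
          ┃                      ┃     
          ┗━━━━━━━━━━━━━━━━━━━━━━┛     
                                       
                                       
                                       


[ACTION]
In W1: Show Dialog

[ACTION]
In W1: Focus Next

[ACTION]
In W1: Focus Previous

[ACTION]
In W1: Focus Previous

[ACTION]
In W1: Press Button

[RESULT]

  ┠────────────────────────────────────
━━━━━━━━━━━━━┓hm transforms cached resu
             ┃e analyzes incoming reque
─────────────┨ generates log entries re
y            ┃rk optimizes incoming req
 10432 main.p┃sing transforms batch ope
s            ┃rk analyzes memory alloca
ain          ┃ing coordinates thread po
 staged for c┃hm transforms log entries
             ┃hm transforms configurati
ified:   READ┃coordinates batch operati
ified:   main┃                         
ified:   conf┃ analyzes network connect
             ┃━━━━━━━━━━━━━━━━━━━━━━━━━
━━━━━━━━━━━━━┛nges not staged for┃     
          ┃                      ┃     
          ┗━━━━━━━━━━━━━━━━━━━━━━┛     
                                       
                                       
                                       


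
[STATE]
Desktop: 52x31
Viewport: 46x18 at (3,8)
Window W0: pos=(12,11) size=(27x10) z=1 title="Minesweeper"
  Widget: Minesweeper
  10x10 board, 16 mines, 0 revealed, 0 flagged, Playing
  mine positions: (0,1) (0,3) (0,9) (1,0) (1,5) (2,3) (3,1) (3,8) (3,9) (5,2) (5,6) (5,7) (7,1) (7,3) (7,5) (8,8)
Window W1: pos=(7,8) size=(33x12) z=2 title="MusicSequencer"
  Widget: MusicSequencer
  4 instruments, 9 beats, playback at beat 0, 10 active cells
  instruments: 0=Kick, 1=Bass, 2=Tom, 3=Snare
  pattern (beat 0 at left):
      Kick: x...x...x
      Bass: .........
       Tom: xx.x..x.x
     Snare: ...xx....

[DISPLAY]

    ┏━━━━━━━━━━━━━━━━━━━━━━━━━━━━━━━┓         
    ┃ MusicSequencer                ┃         
    ┠───────────────────────────────┨         
    ┃      ▼12345678                ┃         
    ┃  Kick█···█···█                ┃         
    ┃  Bass·········                ┃         
    ┃   Tom██·█··█·█                ┃         
    ┃ Snare···██····                ┃         
    ┃                               ┃         
    ┃                               ┃         
    ┃                               ┃         
    ┗━━━━━━━━━━━━━━━━━━━━━━━━━━━━━━━┛         
         ┗━━━━━━━━━━━━━━━━━━━━━━━━━┛          
                                              
                                              
                                              
                                              
                                              


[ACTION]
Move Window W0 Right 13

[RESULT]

    ┏━━━━━━━━━━━━━━━━━━━━━━━━━━━━━━━┓         
    ┃ MusicSequencer                ┃         
    ┠───────────────────────────────┨         
    ┃      ▼12345678                ┃━━━━━━━━━
    ┃  Kick█···█···█                ┃         
    ┃  Bass·········                ┃─────────
    ┃   Tom██·█··█·█                ┃         
    ┃ Snare···██····                ┃         
    ┃                               ┃         
    ┃                               ┃         
    ┃                               ┃         
    ┗━━━━━━━━━━━━━━━━━━━━━━━━━━━━━━━┛         
                      ┗━━━━━━━━━━━━━━━━━━━━━━━
                                              
                                              
                                              
                                              
                                              


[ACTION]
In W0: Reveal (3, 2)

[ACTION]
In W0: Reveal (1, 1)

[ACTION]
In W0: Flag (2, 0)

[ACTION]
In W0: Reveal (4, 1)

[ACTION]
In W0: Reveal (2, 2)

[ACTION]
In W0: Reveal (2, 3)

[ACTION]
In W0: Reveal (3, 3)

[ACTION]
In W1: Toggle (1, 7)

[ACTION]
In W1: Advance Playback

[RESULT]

    ┏━━━━━━━━━━━━━━━━━━━━━━━━━━━━━━━┓         
    ┃ MusicSequencer                ┃         
    ┠───────────────────────────────┨         
    ┃      0▼2345678                ┃━━━━━━━━━
    ┃  Kick█···█···█                ┃         
    ┃  Bass·······█·                ┃─────────
    ┃   Tom██·█··█·█                ┃         
    ┃ Snare···██····                ┃         
    ┃                               ┃         
    ┃                               ┃         
    ┃                               ┃         
    ┗━━━━━━━━━━━━━━━━━━━━━━━━━━━━━━━┛         
                      ┗━━━━━━━━━━━━━━━━━━━━━━━
                                              
                                              
                                              
                                              
                                              


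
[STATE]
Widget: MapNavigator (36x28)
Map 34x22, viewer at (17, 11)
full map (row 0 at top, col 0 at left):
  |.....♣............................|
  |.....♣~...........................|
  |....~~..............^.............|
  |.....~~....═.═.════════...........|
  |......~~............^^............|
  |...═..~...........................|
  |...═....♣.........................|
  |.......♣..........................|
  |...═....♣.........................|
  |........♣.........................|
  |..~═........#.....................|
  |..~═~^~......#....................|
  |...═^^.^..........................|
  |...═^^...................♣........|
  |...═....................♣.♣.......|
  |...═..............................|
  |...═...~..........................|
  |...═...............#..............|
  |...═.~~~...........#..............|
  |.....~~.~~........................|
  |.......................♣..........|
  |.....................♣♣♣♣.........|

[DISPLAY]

                                    
                                    
                                    
 .....♣............................ 
 .....♣~........................... 
 ....~~..............^............. 
 .....~~....═.═.════════........... 
 ......~~............^^............ 
 ...═..~........................... 
 ...═....♣......................... 
 .......♣.......................... 
 ...═....♣......................... 
 ........♣......................... 
 ..~═........#..................... 
 ..~═~^~......#...@................ 
 ...═^^.^.......................... 
 ...═^^...................♣........ 
 ...═....................♣.♣....... 
 ...═.............................. 
 ...═...~.......................... 
 ...═...............#.............. 
 ...═.~~~...........#.............. 
 .....~~.~~........................ 
 .......................♣.......... 
 .....................♣♣♣♣......... 
                                    
                                    
                                    


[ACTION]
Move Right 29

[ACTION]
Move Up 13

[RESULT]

                                    
                                    
                                    
                                    
                                    
                                    
                                    
                                    
                                    
                                    
                                    
                                    
                                    
                                    
..................@                 
...................                 
.....^.............                 
════════...........                 
.....^^............                 
...................                 
...................                 
...................                 
...................                 
...................                 
...................                 
...................                 
...................                 
..........♣........                 


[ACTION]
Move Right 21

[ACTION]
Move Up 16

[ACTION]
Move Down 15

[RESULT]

...................                 
.....^.............                 
════════...........                 
.....^^............                 
...................                 
...................                 
...................                 
...................                 
...................                 
...................                 
...................                 
...................                 
..........♣........                 
.........♣.♣.......                 
..................@                 
...................                 
....#..............                 
....#..............                 
...................                 
........♣..........                 
......♣♣♣♣.........                 
                                    
                                    
                                    
                                    
                                    
                                    
                                    


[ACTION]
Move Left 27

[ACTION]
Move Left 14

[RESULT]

                  .....♣~...........
                  ....~~............
                  .....~~....═.═.═══
                  ......~~..........
                  ...═..~...........
                  ...═....♣.........
                  .......♣..........
                  ...═....♣.........
                  ........♣.........
                  ..~═........#.....
                  ..~═~^~......#....
                  ...═^^.^..........
                  ...═^^............
                  ...═..............
                  @..═..............
                  ...═...~..........
                  ...═..............
                  ...═.~~~..........
                  .....~~.~~........
                  ..................
                  ..................
                                    
                                    
                                    
                                    
                                    
                                    
                                    


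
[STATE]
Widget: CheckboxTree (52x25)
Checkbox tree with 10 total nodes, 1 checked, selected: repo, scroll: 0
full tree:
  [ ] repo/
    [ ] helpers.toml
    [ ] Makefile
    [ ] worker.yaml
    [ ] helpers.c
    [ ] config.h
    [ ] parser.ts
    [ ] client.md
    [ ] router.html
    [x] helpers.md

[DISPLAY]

>[-] repo/                                          
   [ ] helpers.toml                                 
   [ ] Makefile                                     
   [ ] worker.yaml                                  
   [ ] helpers.c                                    
   [ ] config.h                                     
   [ ] parser.ts                                    
   [ ] client.md                                    
   [ ] router.html                                  
   [x] helpers.md                                   
                                                    
                                                    
                                                    
                                                    
                                                    
                                                    
                                                    
                                                    
                                                    
                                                    
                                                    
                                                    
                                                    
                                                    
                                                    


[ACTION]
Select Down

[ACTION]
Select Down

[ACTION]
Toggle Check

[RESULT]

 [-] repo/                                          
   [ ] helpers.toml                                 
>  [x] Makefile                                     
   [ ] worker.yaml                                  
   [ ] helpers.c                                    
   [ ] config.h                                     
   [ ] parser.ts                                    
   [ ] client.md                                    
   [ ] router.html                                  
   [x] helpers.md                                   
                                                    
                                                    
                                                    
                                                    
                                                    
                                                    
                                                    
                                                    
                                                    
                                                    
                                                    
                                                    
                                                    
                                                    
                                                    


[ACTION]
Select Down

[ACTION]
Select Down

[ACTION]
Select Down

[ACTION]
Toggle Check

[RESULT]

 [-] repo/                                          
   [ ] helpers.toml                                 
   [x] Makefile                                     
   [ ] worker.yaml                                  
   [ ] helpers.c                                    
>  [x] config.h                                     
   [ ] parser.ts                                    
   [ ] client.md                                    
   [ ] router.html                                  
   [x] helpers.md                                   
                                                    
                                                    
                                                    
                                                    
                                                    
                                                    
                                                    
                                                    
                                                    
                                                    
                                                    
                                                    
                                                    
                                                    
                                                    


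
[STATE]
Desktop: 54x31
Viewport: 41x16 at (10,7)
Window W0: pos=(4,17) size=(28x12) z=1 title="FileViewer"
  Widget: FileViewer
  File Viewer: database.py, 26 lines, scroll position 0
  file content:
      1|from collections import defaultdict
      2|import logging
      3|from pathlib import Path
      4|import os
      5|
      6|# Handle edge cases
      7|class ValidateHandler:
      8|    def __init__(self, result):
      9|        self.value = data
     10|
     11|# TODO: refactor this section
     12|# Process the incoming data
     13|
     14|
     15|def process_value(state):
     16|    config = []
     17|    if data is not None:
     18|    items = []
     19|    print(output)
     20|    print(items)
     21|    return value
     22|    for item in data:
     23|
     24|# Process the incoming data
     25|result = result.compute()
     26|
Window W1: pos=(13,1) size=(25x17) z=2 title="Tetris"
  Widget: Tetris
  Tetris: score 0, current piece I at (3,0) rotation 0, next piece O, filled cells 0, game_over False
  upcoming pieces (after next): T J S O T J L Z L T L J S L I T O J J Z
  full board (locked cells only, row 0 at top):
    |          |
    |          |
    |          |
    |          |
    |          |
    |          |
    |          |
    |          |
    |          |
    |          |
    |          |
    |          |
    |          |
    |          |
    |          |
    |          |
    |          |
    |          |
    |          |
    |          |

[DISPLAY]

   ┃          │            ┃             
   ┃          │            ┃             
   ┃          │            ┃             
   ┃          │Score:      ┃             
   ┃          │0           ┃             
   ┃          │            ┃             
   ┃          │            ┃             
   ┃          │            ┃             
   ┃          │            ┃             
   ┃          │            ┃             
━━━┗━━━━━━━━━━━━━━━━━━━━━━━┛             
Viewer               ┃                   
─────────────────────┨                   
collections import d▲┃                   
t logging           █┃                   
pathlib import Path ░┃                   


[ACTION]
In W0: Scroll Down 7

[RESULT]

   ┃          │            ┃             
   ┃          │            ┃             
   ┃          │            ┃             
   ┃          │Score:      ┃             
   ┃          │0           ┃             
   ┃          │            ┃             
   ┃          │            ┃             
   ┃          │            ┃             
   ┃          │            ┃             
   ┃          │            ┃             
━━━┗━━━━━━━━━━━━━━━━━━━━━━━┛             
Viewer               ┃                   
─────────────────────┨                   
ef __init__(self, re▲┃                   
   self.value = data░┃                   
                    ░┃                   


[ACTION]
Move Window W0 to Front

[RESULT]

   ┃          │            ┃             
   ┃          │            ┃             
   ┃          │            ┃             
   ┃          │Score:      ┃             
   ┃          │0           ┃             
   ┃          │            ┃             
   ┃          │            ┃             
   ┃          │            ┃             
   ┃          │            ┃             
   ┃          │            ┃             
━━━━━━━━━━━━━━━━━━━━━┓━━━━━┛             
Viewer               ┃                   
─────────────────────┨                   
ef __init__(self, re▲┃                   
   self.value = data░┃                   
                    ░┃                   


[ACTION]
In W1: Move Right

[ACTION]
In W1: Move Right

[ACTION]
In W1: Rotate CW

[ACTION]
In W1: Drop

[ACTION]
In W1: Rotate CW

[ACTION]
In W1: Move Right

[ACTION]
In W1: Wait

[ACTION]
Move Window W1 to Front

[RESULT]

   ┃          │            ┃             
   ┃          │            ┃             
   ┃          │            ┃             
   ┃          │Score:      ┃             
   ┃          │0           ┃             
   ┃          │            ┃             
   ┃          │            ┃             
   ┃          │            ┃             
   ┃          │            ┃             
   ┃          │            ┃             
━━━┗━━━━━━━━━━━━━━━━━━━━━━━┛             
Viewer               ┃                   
─────────────────────┨                   
ef __init__(self, re▲┃                   
   self.value = data░┃                   
                    ░┃                   


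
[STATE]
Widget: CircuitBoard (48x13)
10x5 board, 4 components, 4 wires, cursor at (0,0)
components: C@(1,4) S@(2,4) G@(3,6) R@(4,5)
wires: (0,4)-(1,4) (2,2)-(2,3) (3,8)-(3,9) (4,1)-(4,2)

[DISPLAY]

   0 1 2 3 4 5 6 7 8 9                          
0  [.]              ·                           
                    │                           
1                   C                           
                                                
2           · ─ ·   S                           
                                                
3                           G       · ─ ·       
                                                
4       · ─ ·           R                       
Cursor: (0,0)                                   
                                                
                                                


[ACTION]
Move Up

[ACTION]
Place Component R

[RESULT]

   0 1 2 3 4 5 6 7 8 9                          
0  [R]              ·                           
                    │                           
1                   C                           
                                                
2           · ─ ·   S                           
                                                
3                           G       · ─ ·       
                                                
4       · ─ ·           R                       
Cursor: (0,0)                                   
                                                
                                                


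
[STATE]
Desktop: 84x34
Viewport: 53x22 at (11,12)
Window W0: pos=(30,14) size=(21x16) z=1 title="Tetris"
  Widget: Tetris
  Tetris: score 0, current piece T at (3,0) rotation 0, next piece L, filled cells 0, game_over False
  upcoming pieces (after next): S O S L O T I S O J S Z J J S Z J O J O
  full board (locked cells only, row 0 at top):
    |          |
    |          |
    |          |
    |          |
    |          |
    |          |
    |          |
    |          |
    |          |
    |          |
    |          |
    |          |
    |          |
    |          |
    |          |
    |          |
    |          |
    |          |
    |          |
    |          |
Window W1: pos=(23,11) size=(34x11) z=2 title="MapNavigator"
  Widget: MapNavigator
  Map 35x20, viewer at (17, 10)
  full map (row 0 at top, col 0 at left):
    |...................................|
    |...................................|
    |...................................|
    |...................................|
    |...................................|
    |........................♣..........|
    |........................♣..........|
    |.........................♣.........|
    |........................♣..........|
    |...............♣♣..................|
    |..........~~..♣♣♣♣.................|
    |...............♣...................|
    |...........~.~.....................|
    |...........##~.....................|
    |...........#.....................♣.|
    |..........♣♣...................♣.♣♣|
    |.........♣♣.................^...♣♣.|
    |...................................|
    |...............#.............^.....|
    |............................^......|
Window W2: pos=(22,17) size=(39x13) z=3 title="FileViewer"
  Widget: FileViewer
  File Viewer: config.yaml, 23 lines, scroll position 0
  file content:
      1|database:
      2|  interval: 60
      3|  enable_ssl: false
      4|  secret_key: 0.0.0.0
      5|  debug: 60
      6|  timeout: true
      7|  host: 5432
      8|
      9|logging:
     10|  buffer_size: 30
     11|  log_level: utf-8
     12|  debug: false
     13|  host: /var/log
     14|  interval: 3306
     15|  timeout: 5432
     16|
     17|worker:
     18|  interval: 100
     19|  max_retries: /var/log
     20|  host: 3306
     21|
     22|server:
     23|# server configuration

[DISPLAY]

            ┃ MapNavigator                   ┃       
            ┠────────────────────────────────┨       
            ┃........................♣.......┃       
            ┃.......................♣........┃       
            ┃..............♣♣................┃       
           ┏━━━━━━━━━━━━━━━━━━━━━━━━━━━━━━━━━━━━━┓   
           ┃ FileViewer                          ┃   
           ┠─────────────────────────────────────┨   
           ┃database:                           ▲┃   
           ┃  interval: 60                      █┃   
           ┃  enable_ssl: false                 ░┃   
           ┃  secret_key: 0.0.0.0               ░┃   
           ┃  debug: 60                         ░┃   
           ┃  timeout: true                     ░┃   
           ┃  host: 5432                        ░┃   
           ┃                                    ░┃   
           ┃logging:                            ▼┃   
           ┗━━━━━━━━━━━━━━━━━━━━━━━━━━━━━━━━━━━━━┛   
                                                     
                                                     
                                                     
                                                     


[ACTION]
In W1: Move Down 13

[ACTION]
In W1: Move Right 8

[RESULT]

            ┃ MapNavigator                   ┃       
            ┠────────────────────────────────┨       
            ┃♣♣.................^...♣♣.      ┃       
            ┃..........................      ┃       
            ┃......#.............^.....      ┃       
           ┏━━━━━━━━━━━━━━━━━━━━━━━━━━━━━━━━━━━━━┓   
           ┃ FileViewer                          ┃   
           ┠─────────────────────────────────────┨   
           ┃database:                           ▲┃   
           ┃  interval: 60                      █┃   
           ┃  enable_ssl: false                 ░┃   
           ┃  secret_key: 0.0.0.0               ░┃   
           ┃  debug: 60                         ░┃   
           ┃  timeout: true                     ░┃   
           ┃  host: 5432                        ░┃   
           ┃                                    ░┃   
           ┃logging:                            ▼┃   
           ┗━━━━━━━━━━━━━━━━━━━━━━━━━━━━━━━━━━━━━┛   
                                                     
                                                     
                                                     
                                                     


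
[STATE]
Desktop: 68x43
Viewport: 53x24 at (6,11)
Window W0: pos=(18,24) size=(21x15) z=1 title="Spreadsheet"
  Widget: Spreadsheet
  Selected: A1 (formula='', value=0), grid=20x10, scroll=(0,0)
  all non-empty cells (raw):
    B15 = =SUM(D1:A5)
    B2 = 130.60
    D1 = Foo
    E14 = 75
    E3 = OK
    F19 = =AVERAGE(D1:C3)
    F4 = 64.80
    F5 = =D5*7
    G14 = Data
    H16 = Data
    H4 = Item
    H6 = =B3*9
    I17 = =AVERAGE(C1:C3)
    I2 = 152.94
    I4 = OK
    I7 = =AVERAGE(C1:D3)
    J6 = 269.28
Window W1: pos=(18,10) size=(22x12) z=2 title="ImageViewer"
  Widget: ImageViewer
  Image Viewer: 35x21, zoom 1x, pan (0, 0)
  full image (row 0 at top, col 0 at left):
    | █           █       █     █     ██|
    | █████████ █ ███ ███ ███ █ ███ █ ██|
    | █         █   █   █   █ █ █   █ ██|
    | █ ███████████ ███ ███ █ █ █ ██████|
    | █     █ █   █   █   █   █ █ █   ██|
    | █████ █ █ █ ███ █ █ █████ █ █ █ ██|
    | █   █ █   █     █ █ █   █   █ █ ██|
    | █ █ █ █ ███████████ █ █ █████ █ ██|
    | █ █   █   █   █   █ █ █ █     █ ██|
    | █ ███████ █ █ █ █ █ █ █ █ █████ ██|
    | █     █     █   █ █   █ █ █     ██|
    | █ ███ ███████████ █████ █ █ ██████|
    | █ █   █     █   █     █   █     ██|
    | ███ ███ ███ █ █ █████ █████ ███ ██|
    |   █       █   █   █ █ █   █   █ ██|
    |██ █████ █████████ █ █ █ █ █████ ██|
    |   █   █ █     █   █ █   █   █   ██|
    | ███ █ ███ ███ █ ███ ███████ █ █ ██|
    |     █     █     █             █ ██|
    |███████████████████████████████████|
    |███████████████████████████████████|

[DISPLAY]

            ┃ ImageViewer        ┃                   
            ┠────────────────────┨                   
            ┃ █           █      ┃                   
            ┃ █████████ █ ███ ███┃                   
            ┃ █         █   █   █┃                   
            ┃ █ ███████████ ███ █┃                   
            ┃ █     █ █   █   █  ┃                   
            ┃ █████ █ █ █ ███ █ █┃                   
            ┃ █   █ █   █     █ █┃                   
            ┃ █ █ █ █ ███████████┃                   
            ┗━━━━━━━━━━━━━━━━━━━━┛                   
                                                     
                                                     
            ┏━━━━━━━━━━━━━━━━━━━┓                    
            ┃ Spreadsheet       ┃                    
            ┠───────────────────┨                    
            ┃A1:                ┃                    
            ┃       A       B   ┃                    
            ┃-------------------┃                    
            ┃  1      [0]       ┃                    
            ┃  2        0  130.6┃                    
            ┃  3        0       ┃                    
            ┃  4        0       ┃                    
            ┃  5        0       ┃                    


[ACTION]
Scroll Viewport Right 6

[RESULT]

      ┃ ImageViewer        ┃                         
      ┠────────────────────┨                         
      ┃ █           █      ┃                         
      ┃ █████████ █ ███ ███┃                         
      ┃ █         █   █   █┃                         
      ┃ █ ███████████ ███ █┃                         
      ┃ █     █ █   █   █  ┃                         
      ┃ █████ █ █ █ ███ █ █┃                         
      ┃ █   █ █   █     █ █┃                         
      ┃ █ █ █ █ ███████████┃                         
      ┗━━━━━━━━━━━━━━━━━━━━┛                         
                                                     
                                                     
      ┏━━━━━━━━━━━━━━━━━━━┓                          
      ┃ Spreadsheet       ┃                          
      ┠───────────────────┨                          
      ┃A1:                ┃                          
      ┃       A       B   ┃                          
      ┃-------------------┃                          
      ┃  1      [0]       ┃                          
      ┃  2        0  130.6┃                          
      ┃  3        0       ┃                          
      ┃  4        0       ┃                          
      ┃  5        0       ┃                          


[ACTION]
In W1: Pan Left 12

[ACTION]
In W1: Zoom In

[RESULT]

      ┃ ImageViewer        ┃                         
      ┠────────────────────┨                         
      ┃  ██                ┃                         
      ┃  ██                ┃                         
      ┃  ██████████████████┃                         
      ┃  ██████████████████┃                         
      ┃  ██                ┃                         
      ┃  ██                ┃                         
      ┃  ██  ██████████████┃                         
      ┃  ██  ██████████████┃                         
      ┗━━━━━━━━━━━━━━━━━━━━┛                         
                                                     
                                                     
      ┏━━━━━━━━━━━━━━━━━━━┓                          
      ┃ Spreadsheet       ┃                          
      ┠───────────────────┨                          
      ┃A1:                ┃                          
      ┃       A       B   ┃                          
      ┃-------------------┃                          
      ┃  1      [0]       ┃                          
      ┃  2        0  130.6┃                          
      ┃  3        0       ┃                          
      ┃  4        0       ┃                          
      ┃  5        0       ┃                          


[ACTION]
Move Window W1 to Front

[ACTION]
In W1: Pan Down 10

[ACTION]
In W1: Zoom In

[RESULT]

      ┃ ImageViewer        ┃                         
      ┠────────────────────┨                         
      ┃   ███   ███████████┃                         
      ┃   ███   ███████████┃                         
      ┃   ███              ┃                         
      ┃   ███              ┃                         
      ┃   ███              ┃                         
      ┃   ███████████████  ┃                         
      ┃   ███████████████  ┃                         
      ┃   ███████████████  ┃                         
      ┗━━━━━━━━━━━━━━━━━━━━┛                         
                                                     
                                                     
      ┏━━━━━━━━━━━━━━━━━━━┓                          
      ┃ Spreadsheet       ┃                          
      ┠───────────────────┨                          
      ┃A1:                ┃                          
      ┃       A       B   ┃                          
      ┃-------------------┃                          
      ┃  1      [0]       ┃                          
      ┃  2        0  130.6┃                          
      ┃  3        0       ┃                          
      ┃  4        0       ┃                          
      ┃  5        0       ┃                          
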